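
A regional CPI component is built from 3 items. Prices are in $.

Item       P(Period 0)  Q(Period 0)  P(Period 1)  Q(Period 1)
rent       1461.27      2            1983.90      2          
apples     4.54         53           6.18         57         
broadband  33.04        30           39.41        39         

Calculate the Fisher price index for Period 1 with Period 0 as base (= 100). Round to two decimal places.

131.44

Laspeyres component (base-period weights):
ΣP(Period 1)Q(Period 0) = 1983.90×2 + 6.18×53 + 39.41×30 = 3967.8 + 327.54 + 1182.3 = 5477.64
ΣP(Period 0)Q(Period 0) = 1461.27×2 + 4.54×53 + 33.04×30 = 2922.54 + 240.62 + 991.2 = 4154.36
L = 5477.64 / 4154.36 × 100 = 131.8528
Paasche component (current-period weights):
ΣP(Period 1)Q(Period 1) = 1983.90×2 + 6.18×57 + 39.41×39 = 3967.8 + 352.26 + 1536.99 = 5857.05
ΣP(Period 0)Q(Period 1) = 1461.27×2 + 4.54×57 + 33.04×39 = 2922.54 + 258.78 + 1288.56 = 4469.88
P = 5857.05 / 4469.88 × 100 = 131.0337
Fisher = √(L × P) = √(131.8528 × 131.0337) = 131.4426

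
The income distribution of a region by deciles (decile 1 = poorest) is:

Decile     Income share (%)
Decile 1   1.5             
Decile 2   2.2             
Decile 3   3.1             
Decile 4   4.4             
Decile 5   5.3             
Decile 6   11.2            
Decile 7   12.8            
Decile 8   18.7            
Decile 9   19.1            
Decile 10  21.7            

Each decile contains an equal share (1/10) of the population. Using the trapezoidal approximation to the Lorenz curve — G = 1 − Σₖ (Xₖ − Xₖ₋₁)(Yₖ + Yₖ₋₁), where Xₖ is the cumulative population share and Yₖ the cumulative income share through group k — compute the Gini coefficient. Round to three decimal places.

0.409

Cumulative income shares Yₖ: 0.0150, 0.0370, 0.0680, 0.1120, 0.1650, 0.2770, 0.4050, 0.5920, 0.7830, 1.0000
Σ (Xₖ−Xₖ₋₁)(Yₖ+Yₖ₋₁) = (1/10)(0.0150+0.0000) + (1/10)(0.0370+0.0150) + (1/10)(0.0680+0.0370) + (1/10)(0.1120+0.0680) + (1/10)(0.1650+0.1120) + (1/10)(0.2770+0.1650) + (1/10)(0.4050+0.2770) + (1/10)(0.5920+0.4050) + (1/10)(0.7830+0.5920) + (1/10)(1.0000+0.7830)
  = 0.0015 + 0.0052 + 0.0105 + 0.0180 + 0.0277 + 0.0442 + 0.0682 + 0.0997 + 0.1375 + 0.1783 = 0.5908
G = 1 − 0.5908 = 0.4092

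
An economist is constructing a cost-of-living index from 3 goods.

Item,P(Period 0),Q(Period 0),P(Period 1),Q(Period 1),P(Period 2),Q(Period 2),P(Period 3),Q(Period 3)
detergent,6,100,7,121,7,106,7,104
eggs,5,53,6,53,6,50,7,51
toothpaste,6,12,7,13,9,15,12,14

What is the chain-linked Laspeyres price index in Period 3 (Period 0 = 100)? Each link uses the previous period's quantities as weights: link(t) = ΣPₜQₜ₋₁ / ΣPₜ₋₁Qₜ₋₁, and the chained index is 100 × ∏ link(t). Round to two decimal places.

Link Period 0→Period 1:
ΣP(Period 1)Q(Period 0) = 7×100 + 6×53 + 7×12 = 700 + 318 + 84 = 1102
ΣP(Period 0)Q(Period 0) = 6×100 + 5×53 + 6×12 = 600 + 265 + 72 = 937
link = 1102/937 = 1.176094
Link Period 1→Period 2:
ΣP(Period 2)Q(Period 1) = 7×121 + 6×53 + 9×13 = 847 + 318 + 117 = 1282
ΣP(Period 1)Q(Period 1) = 7×121 + 6×53 + 7×13 = 847 + 318 + 91 = 1256
link = 1282/1256 = 1.020701
Link Period 2→Period 3:
ΣP(Period 3)Q(Period 2) = 7×106 + 7×50 + 12×15 = 742 + 350 + 180 = 1272
ΣP(Period 2)Q(Period 2) = 7×106 + 6×50 + 9×15 = 742 + 300 + 135 = 1177
link = 1272/1177 = 1.080714
Chained index = 100 × 1.176094 × 1.020701 × 1.080714 = 129.7332

129.73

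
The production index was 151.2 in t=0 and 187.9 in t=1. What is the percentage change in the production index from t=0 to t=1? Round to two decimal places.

Change = (187.9 − 151.2) / 151.2 × 100
       = 36.7 / 151.2 × 100 = 24.2725%

24.27%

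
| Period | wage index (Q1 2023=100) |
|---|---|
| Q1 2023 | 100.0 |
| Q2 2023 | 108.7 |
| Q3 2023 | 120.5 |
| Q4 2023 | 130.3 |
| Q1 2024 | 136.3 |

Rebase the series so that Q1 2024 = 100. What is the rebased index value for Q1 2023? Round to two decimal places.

73.37

Rebased(Q1 2023) = 100.0 / 136.3 × 100 = 73.3676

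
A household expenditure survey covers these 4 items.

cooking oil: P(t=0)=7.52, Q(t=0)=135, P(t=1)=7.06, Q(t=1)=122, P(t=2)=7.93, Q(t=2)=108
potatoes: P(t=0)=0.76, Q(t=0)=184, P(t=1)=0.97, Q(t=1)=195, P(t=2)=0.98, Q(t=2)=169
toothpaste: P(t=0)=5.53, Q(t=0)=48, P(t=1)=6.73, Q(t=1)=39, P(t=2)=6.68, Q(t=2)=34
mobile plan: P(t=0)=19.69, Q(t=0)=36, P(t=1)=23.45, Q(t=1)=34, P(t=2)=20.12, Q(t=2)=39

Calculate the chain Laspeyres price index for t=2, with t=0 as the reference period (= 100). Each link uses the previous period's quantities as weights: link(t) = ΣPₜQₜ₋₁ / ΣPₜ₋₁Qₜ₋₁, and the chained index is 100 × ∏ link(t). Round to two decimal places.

107.60

Link t=0→t=1:
ΣP(t=1)Q(t=0) = 7.06×135 + 0.97×184 + 6.73×48 + 23.45×36 = 953.1 + 178.48 + 323.04 + 844.2 = 2298.82
ΣP(t=0)Q(t=0) = 7.52×135 + 0.76×184 + 5.53×48 + 19.69×36 = 1015.2 + 139.84 + 265.44 + 708.84 = 2129.32
link = 2298.82/2129.32 = 1.079603
Link t=1→t=2:
ΣP(t=2)Q(t=1) = 7.93×122 + 0.98×195 + 6.68×39 + 20.12×34 = 967.46 + 191.1 + 260.52 + 684.08 = 2103.16
ΣP(t=1)Q(t=1) = 7.06×122 + 0.97×195 + 6.73×39 + 23.45×34 = 861.32 + 189.15 + 262.47 + 797.3 = 2110.24
link = 2103.16/2110.24 = 0.996645
Chained index = 100 × 1.079603 × 0.996645 = 107.5981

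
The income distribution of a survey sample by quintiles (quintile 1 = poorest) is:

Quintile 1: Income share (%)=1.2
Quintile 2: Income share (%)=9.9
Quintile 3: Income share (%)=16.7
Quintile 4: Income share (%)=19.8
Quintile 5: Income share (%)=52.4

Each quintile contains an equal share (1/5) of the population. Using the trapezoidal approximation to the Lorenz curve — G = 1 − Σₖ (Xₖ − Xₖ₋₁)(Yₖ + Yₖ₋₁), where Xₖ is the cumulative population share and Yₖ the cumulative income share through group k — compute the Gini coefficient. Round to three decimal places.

0.449

Cumulative income shares Yₖ: 0.0120, 0.1110, 0.2780, 0.4760, 1.0000
Σ (Xₖ−Xₖ₋₁)(Yₖ+Yₖ₋₁) = (1/5)(0.0120+0.0000) + (1/5)(0.1110+0.0120) + (1/5)(0.2780+0.1110) + (1/5)(0.4760+0.2780) + (1/5)(1.0000+0.4760)
  = 0.0024 + 0.0246 + 0.0778 + 0.1508 + 0.2952 = 0.5508
G = 1 − 0.5508 = 0.4492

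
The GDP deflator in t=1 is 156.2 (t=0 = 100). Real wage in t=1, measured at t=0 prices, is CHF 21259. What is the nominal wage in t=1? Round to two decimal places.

Nominal = Real × (Index/100) = 21259 × (156.2/100)
        = 21259 × 1.562 = 33206.5580

33206.56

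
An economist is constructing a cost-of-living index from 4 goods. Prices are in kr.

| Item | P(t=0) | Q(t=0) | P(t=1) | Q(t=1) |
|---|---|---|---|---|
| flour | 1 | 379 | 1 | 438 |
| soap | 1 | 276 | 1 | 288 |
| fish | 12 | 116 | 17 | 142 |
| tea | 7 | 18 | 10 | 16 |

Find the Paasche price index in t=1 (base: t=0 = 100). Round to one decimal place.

Paasche price index uses current-period quantities as weights.
ΣP(t=1)·Q(t=1) = 1×438 + 1×288 + 17×142 + 10×16 = 438 + 288 + 2414 + 160 = 3300
ΣP(t=0)·Q(t=1) = 1×438 + 1×288 + 12×142 + 7×16 = 438 + 288 + 1704 + 112 = 2542
Index = 3300 / 2542 × 100 = 129.8190

129.8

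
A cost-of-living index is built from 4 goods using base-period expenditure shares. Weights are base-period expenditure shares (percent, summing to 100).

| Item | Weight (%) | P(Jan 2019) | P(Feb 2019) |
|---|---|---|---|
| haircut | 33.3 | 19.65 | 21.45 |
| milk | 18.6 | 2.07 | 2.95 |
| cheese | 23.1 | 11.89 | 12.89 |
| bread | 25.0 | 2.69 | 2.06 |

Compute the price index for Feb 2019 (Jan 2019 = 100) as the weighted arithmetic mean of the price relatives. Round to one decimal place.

haircut: 33.3 × (21.45/19.65) = 33.3 × 1.091603 = 36.3504
milk: 18.6 × (2.95/2.07) = 18.6 × 1.425121 = 26.5072
cheese: 23.1 × (12.89/11.89) = 23.1 × 1.084104 = 25.0428
bread: 25.0 × (2.06/2.69) = 25.0 × 0.765799 = 19.1450
Index = Σ wᵢ·(p₁ᵢ/p₀ᵢ) = 36.3504 + 26.5072 + 25.0428 + 19.1450 = 107.0454

107.0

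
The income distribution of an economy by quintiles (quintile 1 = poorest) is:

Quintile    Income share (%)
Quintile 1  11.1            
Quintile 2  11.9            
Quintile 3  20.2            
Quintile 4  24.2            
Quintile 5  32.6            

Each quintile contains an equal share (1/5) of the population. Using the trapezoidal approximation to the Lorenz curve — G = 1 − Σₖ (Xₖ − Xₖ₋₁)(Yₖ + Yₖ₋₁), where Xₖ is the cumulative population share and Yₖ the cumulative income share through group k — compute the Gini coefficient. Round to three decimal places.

Cumulative income shares Yₖ: 0.1110, 0.2300, 0.4320, 0.6740, 1.0000
Σ (Xₖ−Xₖ₋₁)(Yₖ+Yₖ₋₁) = (1/5)(0.1110+0.0000) + (1/5)(0.2300+0.1110) + (1/5)(0.4320+0.2300) + (1/5)(0.6740+0.4320) + (1/5)(1.0000+0.6740)
  = 0.0222 + 0.0682 + 0.1324 + 0.2212 + 0.3348 = 0.7788
G = 1 − 0.7788 = 0.2212

0.221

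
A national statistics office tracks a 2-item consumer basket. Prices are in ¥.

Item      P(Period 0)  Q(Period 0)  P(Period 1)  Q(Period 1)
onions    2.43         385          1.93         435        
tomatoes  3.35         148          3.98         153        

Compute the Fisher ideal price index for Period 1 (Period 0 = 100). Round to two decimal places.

Laspeyres component (base-period weights):
ΣP(Period 1)Q(Period 0) = 1.93×385 + 3.98×148 = 743.05 + 589.04 = 1332.09
ΣP(Period 0)Q(Period 0) = 2.43×385 + 3.35×148 = 935.55 + 495.8 = 1431.35
L = 1332.09 / 1431.35 × 100 = 93.0653
Paasche component (current-period weights):
ΣP(Period 1)Q(Period 1) = 1.93×435 + 3.98×153 = 839.55 + 608.94 = 1448.49
ΣP(Period 0)Q(Period 1) = 2.43×435 + 3.35×153 = 1057.05 + 512.55 = 1569.6
P = 1448.49 / 1569.6 × 100 = 92.2840
Fisher = √(L × P) = √(93.0653 × 92.2840) = 92.6738

92.67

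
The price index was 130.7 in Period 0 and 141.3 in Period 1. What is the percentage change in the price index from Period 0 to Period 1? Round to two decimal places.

8.11%

Change = (141.3 − 130.7) / 130.7 × 100
       = 10.6 / 130.7 × 100 = 8.1102%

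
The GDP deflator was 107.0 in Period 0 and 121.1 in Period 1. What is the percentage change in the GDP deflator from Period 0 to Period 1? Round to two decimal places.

13.18%

Change = (121.1 − 107.0) / 107.0 × 100
       = 14.1 / 107.0 × 100 = 13.1776%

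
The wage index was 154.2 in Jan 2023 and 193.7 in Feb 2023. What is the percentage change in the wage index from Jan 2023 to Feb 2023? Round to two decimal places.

25.62%

Change = (193.7 − 154.2) / 154.2 × 100
       = 39.5 / 154.2 × 100 = 25.6161%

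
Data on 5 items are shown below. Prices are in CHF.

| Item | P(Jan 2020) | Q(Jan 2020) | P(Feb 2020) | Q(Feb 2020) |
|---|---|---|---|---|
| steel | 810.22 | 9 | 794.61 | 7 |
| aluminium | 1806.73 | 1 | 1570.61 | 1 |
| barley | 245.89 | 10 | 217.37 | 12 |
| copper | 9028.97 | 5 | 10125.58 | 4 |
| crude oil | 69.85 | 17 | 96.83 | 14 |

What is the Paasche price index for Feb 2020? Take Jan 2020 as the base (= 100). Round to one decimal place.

108.6

Paasche price index uses current-period quantities as weights.
ΣP(Feb 2020)·Q(Feb 2020) = 794.61×7 + 1570.61×1 + 217.37×12 + 10125.58×4 + 96.83×14 = 5562.27 + 1570.61 + 2608.44 + 40502.32 + 1355.62 = 51599.26
ΣP(Jan 2020)·Q(Feb 2020) = 810.22×7 + 1806.73×1 + 245.89×12 + 9028.97×4 + 69.85×14 = 5671.54 + 1806.73 + 2950.68 + 36115.88 + 977.9 = 47522.73
Index = 51599.26 / 47522.73 × 100 = 108.5781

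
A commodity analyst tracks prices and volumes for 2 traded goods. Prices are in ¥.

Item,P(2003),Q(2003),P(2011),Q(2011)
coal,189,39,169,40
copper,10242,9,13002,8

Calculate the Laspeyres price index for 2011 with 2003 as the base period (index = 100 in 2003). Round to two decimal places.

Laspeyres price index uses base-period quantities as weights.
ΣP(2011)·Q(2003) = 169×39 + 13002×9 = 6591 + 117018 = 123609
ΣP(2003)·Q(2003) = 189×39 + 10242×9 = 7371 + 92178 = 99549
Index = 123609 / 99549 × 100 = 124.1690

124.17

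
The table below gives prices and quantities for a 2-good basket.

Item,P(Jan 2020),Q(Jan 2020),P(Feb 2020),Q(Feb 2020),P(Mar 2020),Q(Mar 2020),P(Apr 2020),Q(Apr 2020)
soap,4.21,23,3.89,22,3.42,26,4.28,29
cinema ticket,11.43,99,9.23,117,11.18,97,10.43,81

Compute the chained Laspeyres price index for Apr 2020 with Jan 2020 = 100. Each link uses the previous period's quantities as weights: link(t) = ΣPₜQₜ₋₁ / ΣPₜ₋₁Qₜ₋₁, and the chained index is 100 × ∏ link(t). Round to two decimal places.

Link Jan 2020→Feb 2020:
ΣP(Feb 2020)Q(Jan 2020) = 3.89×23 + 9.23×99 = 89.47 + 913.77 = 1003.24
ΣP(Jan 2020)Q(Jan 2020) = 4.21×23 + 11.43×99 = 96.83 + 1131.57 = 1228.4
link = 1003.24/1228.4 = 0.816705
Link Feb 2020→Mar 2020:
ΣP(Mar 2020)Q(Feb 2020) = 3.42×22 + 11.18×117 = 75.24 + 1308.06 = 1383.3
ΣP(Feb 2020)Q(Feb 2020) = 3.89×22 + 9.23×117 = 85.58 + 1079.91 = 1165.49
link = 1383.3/1165.49 = 1.186883
Link Mar 2020→Apr 2020:
ΣP(Apr 2020)Q(Mar 2020) = 4.28×26 + 10.43×97 = 111.28 + 1011.71 = 1122.99
ΣP(Mar 2020)Q(Mar 2020) = 3.42×26 + 11.18×97 = 88.92 + 1084.46 = 1173.38
link = 1122.99/1173.38 = 0.957056
Chained index = 100 × 0.816705 × 1.186883 × 0.957056 = 92.7705

92.77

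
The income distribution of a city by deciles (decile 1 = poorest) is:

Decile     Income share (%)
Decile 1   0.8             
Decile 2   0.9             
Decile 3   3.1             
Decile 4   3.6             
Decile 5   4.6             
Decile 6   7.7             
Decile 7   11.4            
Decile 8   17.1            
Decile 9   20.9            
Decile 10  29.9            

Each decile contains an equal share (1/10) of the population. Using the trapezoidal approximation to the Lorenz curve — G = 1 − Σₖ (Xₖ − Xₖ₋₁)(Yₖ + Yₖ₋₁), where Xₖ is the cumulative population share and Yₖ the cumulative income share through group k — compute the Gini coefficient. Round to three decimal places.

0.498

Cumulative income shares Yₖ: 0.0080, 0.0170, 0.0480, 0.0840, 0.1300, 0.2070, 0.3210, 0.4920, 0.7010, 1.0000
Σ (Xₖ−Xₖ₋₁)(Yₖ+Yₖ₋₁) = (1/10)(0.0080+0.0000) + (1/10)(0.0170+0.0080) + (1/10)(0.0480+0.0170) + (1/10)(0.0840+0.0480) + (1/10)(0.1300+0.0840) + (1/10)(0.2070+0.1300) + (1/10)(0.3210+0.2070) + (1/10)(0.4920+0.3210) + (1/10)(0.7010+0.4920) + (1/10)(1.0000+0.7010)
  = 0.0008 + 0.0025 + 0.0065 + 0.0132 + 0.0214 + 0.0337 + 0.0528 + 0.0813 + 0.1193 + 0.1701 = 0.5016
G = 1 − 0.5016 = 0.4984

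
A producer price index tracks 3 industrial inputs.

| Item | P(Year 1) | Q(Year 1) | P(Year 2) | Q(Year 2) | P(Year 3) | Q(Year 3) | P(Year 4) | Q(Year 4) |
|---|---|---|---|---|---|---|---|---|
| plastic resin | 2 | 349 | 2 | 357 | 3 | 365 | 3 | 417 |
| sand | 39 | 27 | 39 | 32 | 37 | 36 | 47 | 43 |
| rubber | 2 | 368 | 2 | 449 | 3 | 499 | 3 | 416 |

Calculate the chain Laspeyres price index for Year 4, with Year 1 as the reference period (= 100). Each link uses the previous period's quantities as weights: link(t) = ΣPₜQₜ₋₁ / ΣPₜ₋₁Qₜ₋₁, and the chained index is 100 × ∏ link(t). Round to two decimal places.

Link Year 1→Year 2:
ΣP(Year 2)Q(Year 1) = 2×349 + 39×27 + 2×368 = 698 + 1053 + 736 = 2487
ΣP(Year 1)Q(Year 1) = 2×349 + 39×27 + 2×368 = 698 + 1053 + 736 = 2487
link = 2487/2487 = 1.000000
Link Year 2→Year 3:
ΣP(Year 3)Q(Year 2) = 3×357 + 37×32 + 3×449 = 1071 + 1184 + 1347 = 3602
ΣP(Year 2)Q(Year 2) = 2×357 + 39×32 + 2×449 = 714 + 1248 + 898 = 2860
link = 3602/2860 = 1.259441
Link Year 3→Year 4:
ΣP(Year 4)Q(Year 3) = 3×365 + 47×36 + 3×499 = 1095 + 1692 + 1497 = 4284
ΣP(Year 3)Q(Year 3) = 3×365 + 37×36 + 3×499 = 1095 + 1332 + 1497 = 3924
link = 4284/3924 = 1.091743
Chained index = 100 × 1.000000 × 1.259441 × 1.091743 = 137.4986

137.50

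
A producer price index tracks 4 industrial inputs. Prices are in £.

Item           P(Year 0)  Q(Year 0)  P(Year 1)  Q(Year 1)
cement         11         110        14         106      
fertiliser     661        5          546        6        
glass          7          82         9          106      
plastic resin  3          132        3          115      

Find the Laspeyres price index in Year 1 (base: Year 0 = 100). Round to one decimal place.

98.5

Laspeyres price index uses base-period quantities as weights.
ΣP(Year 1)·Q(Year 0) = 14×110 + 546×5 + 9×82 + 3×132 = 1540 + 2730 + 738 + 396 = 5404
ΣP(Year 0)·Q(Year 0) = 11×110 + 661×5 + 7×82 + 3×132 = 1210 + 3305 + 574 + 396 = 5485
Index = 5404 / 5485 × 100 = 98.5232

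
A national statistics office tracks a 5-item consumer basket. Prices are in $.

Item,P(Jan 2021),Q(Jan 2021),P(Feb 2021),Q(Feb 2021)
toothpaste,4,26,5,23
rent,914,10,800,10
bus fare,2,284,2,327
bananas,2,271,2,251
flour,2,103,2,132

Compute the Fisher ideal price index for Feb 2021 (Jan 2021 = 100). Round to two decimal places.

89.48

Laspeyres component (base-period weights):
ΣP(Feb 2021)Q(Jan 2021) = 5×26 + 800×10 + 2×284 + 2×271 + 2×103 = 130 + 8000 + 568 + 542 + 206 = 9446
ΣP(Jan 2021)Q(Jan 2021) = 4×26 + 914×10 + 2×284 + 2×271 + 2×103 = 104 + 9140 + 568 + 542 + 206 = 10560
L = 9446 / 10560 × 100 = 89.4508
Paasche component (current-period weights):
ΣP(Feb 2021)Q(Feb 2021) = 5×23 + 800×10 + 2×327 + 2×251 + 2×132 = 115 + 8000 + 654 + 502 + 264 = 9535
ΣP(Jan 2021)Q(Feb 2021) = 4×23 + 914×10 + 2×327 + 2×251 + 2×132 = 92 + 9140 + 654 + 502 + 264 = 10652
P = 9535 / 10652 × 100 = 89.5137
Fisher = √(L × P) = √(89.4508 × 89.5137) = 89.4822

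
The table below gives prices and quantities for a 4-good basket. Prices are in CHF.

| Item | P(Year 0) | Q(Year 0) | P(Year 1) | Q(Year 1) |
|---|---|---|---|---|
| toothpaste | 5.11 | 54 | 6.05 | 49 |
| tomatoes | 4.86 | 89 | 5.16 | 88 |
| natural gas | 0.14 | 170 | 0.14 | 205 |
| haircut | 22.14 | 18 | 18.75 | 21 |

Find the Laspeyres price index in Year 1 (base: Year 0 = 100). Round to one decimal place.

Laspeyres price index uses base-period quantities as weights.
ΣP(Year 1)·Q(Year 0) = 6.05×54 + 5.16×89 + 0.14×170 + 18.75×18 = 326.7 + 459.24 + 23.8 + 337.5 = 1147.24
ΣP(Year 0)·Q(Year 0) = 5.11×54 + 4.86×89 + 0.14×170 + 22.14×18 = 275.94 + 432.54 + 23.8 + 398.52 = 1130.8
Index = 1147.24 / 1130.8 × 100 = 101.4538

101.5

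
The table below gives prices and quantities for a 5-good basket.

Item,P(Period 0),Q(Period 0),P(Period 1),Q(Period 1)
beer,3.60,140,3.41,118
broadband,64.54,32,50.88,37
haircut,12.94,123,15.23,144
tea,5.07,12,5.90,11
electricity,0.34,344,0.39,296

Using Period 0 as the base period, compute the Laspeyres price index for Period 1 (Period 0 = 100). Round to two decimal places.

Laspeyres price index uses base-period quantities as weights.
ΣP(Period 1)·Q(Period 0) = 3.41×140 + 50.88×32 + 15.23×123 + 5.90×12 + 0.39×344 = 477.4 + 1628.16 + 1873.29 + 70.8 + 134.16 = 4183.81
ΣP(Period 0)·Q(Period 0) = 3.60×140 + 64.54×32 + 12.94×123 + 5.07×12 + 0.34×344 = 504 + 2065.28 + 1591.62 + 60.84 + 116.96 = 4338.7
Index = 4183.81 / 4338.7 × 100 = 96.4300

96.43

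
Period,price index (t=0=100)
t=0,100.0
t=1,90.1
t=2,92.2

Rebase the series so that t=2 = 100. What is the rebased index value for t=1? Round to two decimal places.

97.72

Rebased(t=1) = 90.1 / 92.2 × 100 = 97.7223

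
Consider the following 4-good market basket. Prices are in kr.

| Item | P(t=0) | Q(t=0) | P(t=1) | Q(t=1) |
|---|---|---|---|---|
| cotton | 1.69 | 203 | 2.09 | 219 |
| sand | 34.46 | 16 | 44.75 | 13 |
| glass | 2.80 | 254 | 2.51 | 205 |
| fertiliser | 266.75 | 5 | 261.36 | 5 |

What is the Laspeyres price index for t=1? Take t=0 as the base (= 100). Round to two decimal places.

104.94

Laspeyres price index uses base-period quantities as weights.
ΣP(t=1)·Q(t=0) = 2.09×203 + 44.75×16 + 2.51×254 + 261.36×5 = 424.27 + 716 + 637.54 + 1306.8 = 3084.61
ΣP(t=0)·Q(t=0) = 1.69×203 + 34.46×16 + 2.80×254 + 266.75×5 = 343.07 + 551.36 + 711.2 + 1333.75 = 2939.38
Index = 3084.61 / 2939.38 × 100 = 104.9408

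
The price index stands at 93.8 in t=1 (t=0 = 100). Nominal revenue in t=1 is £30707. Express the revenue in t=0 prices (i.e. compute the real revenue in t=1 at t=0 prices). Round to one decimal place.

Real = Nominal ÷ (Index/100) = 30707 ÷ (93.8/100)
     = 30707 ÷ 0.938 = 32736.6738

32736.7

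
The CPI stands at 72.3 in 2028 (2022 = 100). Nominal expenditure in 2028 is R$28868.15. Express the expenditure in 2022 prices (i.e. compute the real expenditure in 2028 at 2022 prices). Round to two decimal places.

Real = Nominal ÷ (Index/100) = 28868.15 ÷ (72.3/100)
     = 28868.15 ÷ 0.723 = 39928.2849

39928.28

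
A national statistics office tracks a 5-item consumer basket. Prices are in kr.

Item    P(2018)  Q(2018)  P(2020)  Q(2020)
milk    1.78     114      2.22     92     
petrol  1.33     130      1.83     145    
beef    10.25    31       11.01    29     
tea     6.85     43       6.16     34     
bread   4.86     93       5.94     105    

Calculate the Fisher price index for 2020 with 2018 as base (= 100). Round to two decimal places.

115.32

Laspeyres component (base-period weights):
ΣP(2020)Q(2018) = 2.22×114 + 1.83×130 + 11.01×31 + 6.16×43 + 5.94×93 = 253.08 + 237.9 + 341.31 + 264.88 + 552.42 = 1649.59
ΣP(2018)Q(2018) = 1.78×114 + 1.33×130 + 10.25×31 + 6.85×43 + 4.86×93 = 202.92 + 172.9 + 317.75 + 294.55 + 451.98 = 1440.1
L = 1649.59 / 1440.1 × 100 = 114.5469
Paasche component (current-period weights):
ΣP(2020)Q(2020) = 2.22×92 + 1.83×145 + 11.01×29 + 6.16×34 + 5.94×105 = 204.24 + 265.35 + 319.29 + 209.44 + 623.7 = 1622.02
ΣP(2018)Q(2020) = 1.78×92 + 1.33×145 + 10.25×29 + 6.85×34 + 4.86×105 = 163.76 + 192.85 + 297.25 + 232.9 + 510.3 = 1397.06
P = 1622.02 / 1397.06 × 100 = 116.1024
Fisher = √(L × P) = √(114.5469 × 116.1024) = 115.3220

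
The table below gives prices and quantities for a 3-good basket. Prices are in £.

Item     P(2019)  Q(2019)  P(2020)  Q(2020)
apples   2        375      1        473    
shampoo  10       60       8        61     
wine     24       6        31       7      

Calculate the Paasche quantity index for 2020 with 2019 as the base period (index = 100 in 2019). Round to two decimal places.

113.16

Paasche quantity index uses current-period prices as weights.
ΣP(2020)·Q(2020) = 1×473 + 8×61 + 31×7 = 473 + 488 + 217 = 1178
ΣP(2020)·Q(2019) = 1×375 + 8×60 + 31×6 = 375 + 480 + 186 = 1041
Index = 1178 / 1041 × 100 = 113.1604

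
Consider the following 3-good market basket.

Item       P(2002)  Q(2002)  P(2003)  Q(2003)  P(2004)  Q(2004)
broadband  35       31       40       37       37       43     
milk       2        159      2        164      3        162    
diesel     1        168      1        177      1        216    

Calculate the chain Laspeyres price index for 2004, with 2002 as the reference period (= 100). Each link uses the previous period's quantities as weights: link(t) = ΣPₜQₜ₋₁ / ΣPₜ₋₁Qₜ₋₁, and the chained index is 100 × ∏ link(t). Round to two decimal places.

Link 2002→2003:
ΣP(2003)Q(2002) = 40×31 + 2×159 + 1×168 = 1240 + 318 + 168 = 1726
ΣP(2002)Q(2002) = 35×31 + 2×159 + 1×168 = 1085 + 318 + 168 = 1571
link = 1726/1571 = 1.098663
Link 2003→2004:
ΣP(2004)Q(2003) = 37×37 + 3×164 + 1×177 = 1369 + 492 + 177 = 2038
ΣP(2003)Q(2003) = 40×37 + 2×164 + 1×177 = 1480 + 328 + 177 = 1985
link = 2038/1985 = 1.026700
Chained index = 100 × 1.098663 × 1.026700 = 112.7998

112.80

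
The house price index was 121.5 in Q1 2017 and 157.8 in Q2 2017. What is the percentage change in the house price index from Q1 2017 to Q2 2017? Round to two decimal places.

29.88%

Change = (157.8 − 121.5) / 121.5 × 100
       = 36.3 / 121.5 × 100 = 29.8765%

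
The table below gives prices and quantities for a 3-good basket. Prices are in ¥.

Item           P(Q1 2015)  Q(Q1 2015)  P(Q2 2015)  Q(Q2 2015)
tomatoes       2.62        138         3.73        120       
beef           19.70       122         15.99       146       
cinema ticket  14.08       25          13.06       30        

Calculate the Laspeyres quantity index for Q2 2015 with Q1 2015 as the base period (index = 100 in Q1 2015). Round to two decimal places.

Laspeyres quantity index uses base-period prices as weights.
ΣP(Q1 2015)·Q(Q2 2015) = 2.62×120 + 19.70×146 + 14.08×30 = 314.4 + 2876.2 + 422.4 = 3613
ΣP(Q1 2015)·Q(Q1 2015) = 2.62×138 + 19.70×122 + 14.08×25 = 361.56 + 2403.4 + 352 = 3116.96
Index = 3613 / 3116.96 × 100 = 115.9142

115.91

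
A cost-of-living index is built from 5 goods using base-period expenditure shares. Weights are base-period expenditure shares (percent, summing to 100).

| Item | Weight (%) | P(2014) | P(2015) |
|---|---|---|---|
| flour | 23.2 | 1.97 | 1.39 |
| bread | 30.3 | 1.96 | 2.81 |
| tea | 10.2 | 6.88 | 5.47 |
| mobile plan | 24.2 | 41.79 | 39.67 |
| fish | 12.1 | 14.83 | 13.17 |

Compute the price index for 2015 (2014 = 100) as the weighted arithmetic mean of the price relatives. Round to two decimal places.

101.64

flour: 23.2 × (1.39/1.97) = 23.2 × 0.705584 = 16.3695
bread: 30.3 × (2.81/1.96) = 30.3 × 1.433673 = 43.4403
tea: 10.2 × (5.47/6.88) = 10.2 × 0.795058 = 8.1096
mobile plan: 24.2 × (39.67/41.79) = 24.2 × 0.949270 = 22.9723
fish: 12.1 × (13.17/14.83) = 12.1 × 0.888065 = 10.7456
Index = Σ wᵢ·(p₁ᵢ/p₀ᵢ) = 16.3695 + 43.4403 + 8.1096 + 22.9723 + 10.7456 = 101.6374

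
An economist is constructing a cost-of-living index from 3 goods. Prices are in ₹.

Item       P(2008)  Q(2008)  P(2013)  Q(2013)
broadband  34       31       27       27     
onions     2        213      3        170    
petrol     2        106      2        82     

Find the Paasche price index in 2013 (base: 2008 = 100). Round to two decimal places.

98.66

Paasche price index uses current-period quantities as weights.
ΣP(2013)·Q(2013) = 27×27 + 3×170 + 2×82 = 729 + 510 + 164 = 1403
ΣP(2008)·Q(2013) = 34×27 + 2×170 + 2×82 = 918 + 340 + 164 = 1422
Index = 1403 / 1422 × 100 = 98.6639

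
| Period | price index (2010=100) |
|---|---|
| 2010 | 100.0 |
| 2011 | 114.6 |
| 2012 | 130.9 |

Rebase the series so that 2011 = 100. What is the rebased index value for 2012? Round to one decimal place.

114.2

Rebased(2012) = 130.9 / 114.6 × 100 = 114.2234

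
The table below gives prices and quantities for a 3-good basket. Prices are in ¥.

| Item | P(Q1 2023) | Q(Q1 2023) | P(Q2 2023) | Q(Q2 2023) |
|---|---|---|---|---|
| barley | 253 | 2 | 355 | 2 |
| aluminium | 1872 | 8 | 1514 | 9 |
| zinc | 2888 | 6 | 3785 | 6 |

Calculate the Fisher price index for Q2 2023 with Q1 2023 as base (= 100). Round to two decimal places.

107.55

Laspeyres component (base-period weights):
ΣP(Q2 2023)Q(Q1 2023) = 355×2 + 1514×8 + 3785×6 = 710 + 12112 + 22710 = 35532
ΣP(Q1 2023)Q(Q1 2023) = 253×2 + 1872×8 + 2888×6 = 506 + 14976 + 17328 = 32810
L = 35532 / 32810 × 100 = 108.2963
Paasche component (current-period weights):
ΣP(Q2 2023)Q(Q2 2023) = 355×2 + 1514×9 + 3785×6 = 710 + 13626 + 22710 = 37046
ΣP(Q1 2023)Q(Q2 2023) = 253×2 + 1872×9 + 2888×6 = 506 + 16848 + 17328 = 34682
P = 37046 / 34682 × 100 = 106.8162
Fisher = √(L × P) = √(108.2963 × 106.8162) = 107.5537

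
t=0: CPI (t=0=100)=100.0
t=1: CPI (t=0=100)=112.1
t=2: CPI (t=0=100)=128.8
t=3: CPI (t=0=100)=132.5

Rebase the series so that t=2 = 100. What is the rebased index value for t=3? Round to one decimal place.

Rebased(t=3) = 132.5 / 128.8 × 100 = 102.8727

102.9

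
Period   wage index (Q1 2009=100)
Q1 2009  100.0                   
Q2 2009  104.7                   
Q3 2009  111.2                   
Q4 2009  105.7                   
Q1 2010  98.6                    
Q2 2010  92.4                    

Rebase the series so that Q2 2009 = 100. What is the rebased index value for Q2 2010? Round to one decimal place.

88.3

Rebased(Q2 2010) = 92.4 / 104.7 × 100 = 88.2521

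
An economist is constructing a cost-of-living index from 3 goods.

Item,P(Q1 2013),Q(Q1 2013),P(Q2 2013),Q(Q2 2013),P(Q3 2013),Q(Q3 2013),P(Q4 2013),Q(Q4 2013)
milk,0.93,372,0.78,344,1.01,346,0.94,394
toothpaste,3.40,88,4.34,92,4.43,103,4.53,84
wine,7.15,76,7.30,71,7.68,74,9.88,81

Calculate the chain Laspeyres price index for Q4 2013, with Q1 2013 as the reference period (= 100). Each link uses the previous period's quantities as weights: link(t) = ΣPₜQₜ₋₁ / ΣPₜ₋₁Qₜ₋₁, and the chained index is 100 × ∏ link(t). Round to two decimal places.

Link Q1 2013→Q2 2013:
ΣP(Q2 2013)Q(Q1 2013) = 0.78×372 + 4.34×88 + 7.30×76 = 290.16 + 381.92 + 554.8 = 1226.88
ΣP(Q1 2013)Q(Q1 2013) = 0.93×372 + 3.40×88 + 7.15×76 = 345.96 + 299.2 + 543.4 = 1188.56
link = 1226.88/1188.56 = 1.032241
Link Q2 2013→Q3 2013:
ΣP(Q3 2013)Q(Q2 2013) = 1.01×344 + 4.43×92 + 7.68×71 = 347.44 + 407.56 + 545.28 = 1300.28
ΣP(Q2 2013)Q(Q2 2013) = 0.78×344 + 4.34×92 + 7.30×71 = 268.32 + 399.28 + 518.3 = 1185.9
link = 1300.28/1185.9 = 1.096450
Link Q3 2013→Q4 2013:
ΣP(Q4 2013)Q(Q3 2013) = 0.94×346 + 4.53×103 + 9.88×74 = 325.24 + 466.59 + 731.12 = 1522.95
ΣP(Q3 2013)Q(Q3 2013) = 1.01×346 + 4.43×103 + 7.68×74 = 349.46 + 456.29 + 568.32 = 1374.07
link = 1522.95/1374.07 = 1.108350
Chained index = 100 × 1.032241 × 1.096450 × 1.108350 = 125.4430

125.44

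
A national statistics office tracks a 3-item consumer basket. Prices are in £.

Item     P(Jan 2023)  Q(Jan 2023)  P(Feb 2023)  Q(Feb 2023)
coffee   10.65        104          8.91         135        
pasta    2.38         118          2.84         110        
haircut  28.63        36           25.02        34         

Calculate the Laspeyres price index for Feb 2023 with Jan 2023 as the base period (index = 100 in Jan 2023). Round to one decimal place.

Laspeyres price index uses base-period quantities as weights.
ΣP(Feb 2023)·Q(Jan 2023) = 8.91×104 + 2.84×118 + 25.02×36 = 926.64 + 335.12 + 900.72 = 2162.48
ΣP(Jan 2023)·Q(Jan 2023) = 10.65×104 + 2.38×118 + 28.63×36 = 1107.6 + 280.84 + 1030.68 = 2419.12
Index = 2162.48 / 2419.12 × 100 = 89.3912

89.4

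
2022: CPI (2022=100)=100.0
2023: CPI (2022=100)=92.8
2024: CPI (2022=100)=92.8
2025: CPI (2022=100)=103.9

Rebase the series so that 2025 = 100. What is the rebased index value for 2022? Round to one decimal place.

96.2

Rebased(2022) = 100.0 / 103.9 × 100 = 96.2464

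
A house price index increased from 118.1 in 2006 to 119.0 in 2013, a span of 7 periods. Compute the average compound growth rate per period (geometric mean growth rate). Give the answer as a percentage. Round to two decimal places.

0.11%

Growth factor = (119.0/118.1)^(1/7) = (1.007621)^(1/7) = 1.001085
Growth rate = 1.001085 − 1 = 0.001085 = 0.1085%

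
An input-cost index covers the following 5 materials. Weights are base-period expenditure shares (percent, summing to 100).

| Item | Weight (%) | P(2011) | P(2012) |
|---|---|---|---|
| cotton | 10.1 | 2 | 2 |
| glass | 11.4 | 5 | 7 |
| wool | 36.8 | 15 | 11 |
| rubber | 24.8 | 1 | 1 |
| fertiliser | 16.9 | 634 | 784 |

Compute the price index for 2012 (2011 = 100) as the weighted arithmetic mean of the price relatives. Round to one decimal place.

98.7

cotton: 10.1 × (2/2) = 10.1 × 1.000000 = 10.1000
glass: 11.4 × (7/5) = 11.4 × 1.400000 = 15.9600
wool: 36.8 × (11/15) = 36.8 × 0.733333 = 26.9867
rubber: 24.8 × (1/1) = 24.8 × 1.000000 = 24.8000
fertiliser: 16.9 × (784/634) = 16.9 × 1.236593 = 20.8984
Index = Σ wᵢ·(p₁ᵢ/p₀ᵢ) = 10.1000 + 15.9600 + 26.9867 + 24.8000 + 20.8984 = 98.7451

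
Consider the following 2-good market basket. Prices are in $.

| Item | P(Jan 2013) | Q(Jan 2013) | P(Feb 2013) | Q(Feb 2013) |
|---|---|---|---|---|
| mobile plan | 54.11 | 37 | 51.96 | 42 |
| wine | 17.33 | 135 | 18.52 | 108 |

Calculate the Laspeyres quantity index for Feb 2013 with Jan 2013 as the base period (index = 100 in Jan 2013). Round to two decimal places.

95.45

Laspeyres quantity index uses base-period prices as weights.
ΣP(Jan 2013)·Q(Feb 2013) = 54.11×42 + 17.33×108 = 2272.62 + 1871.64 = 4144.26
ΣP(Jan 2013)·Q(Jan 2013) = 54.11×37 + 17.33×135 = 2002.07 + 2339.55 = 4341.62
Index = 4144.26 / 4341.62 × 100 = 95.4542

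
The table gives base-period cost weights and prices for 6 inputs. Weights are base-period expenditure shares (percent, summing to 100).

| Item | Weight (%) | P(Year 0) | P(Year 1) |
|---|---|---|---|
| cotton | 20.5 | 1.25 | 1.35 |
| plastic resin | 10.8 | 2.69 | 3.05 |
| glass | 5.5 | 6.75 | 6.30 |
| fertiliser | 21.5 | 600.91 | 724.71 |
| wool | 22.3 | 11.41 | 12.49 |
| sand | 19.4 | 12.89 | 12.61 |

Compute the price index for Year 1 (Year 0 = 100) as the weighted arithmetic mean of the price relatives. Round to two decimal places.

108.84

cotton: 20.5 × (1.35/1.25) = 20.5 × 1.080000 = 22.1400
plastic resin: 10.8 × (3.05/2.69) = 10.8 × 1.133829 = 12.2454
glass: 5.5 × (6.30/6.75) = 5.5 × 0.933333 = 5.1333
fertiliser: 21.5 × (724.71/600.91) = 21.5 × 1.206021 = 25.9294
wool: 22.3 × (12.49/11.41) = 22.3 × 1.094654 = 24.4108
sand: 19.4 × (12.61/12.89) = 19.4 × 0.978278 = 18.9786
Index = Σ wᵢ·(p₁ᵢ/p₀ᵢ) = 22.1400 + 12.2454 + 5.1333 + 25.9294 + 24.4108 + 18.9786 = 108.8375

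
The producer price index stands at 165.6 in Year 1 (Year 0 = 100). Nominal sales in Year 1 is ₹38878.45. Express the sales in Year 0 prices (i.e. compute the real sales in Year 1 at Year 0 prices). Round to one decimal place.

Real = Nominal ÷ (Index/100) = 38878.45 ÷ (165.6/100)
     = 38878.45 ÷ 1.656 = 23477.3249

23477.3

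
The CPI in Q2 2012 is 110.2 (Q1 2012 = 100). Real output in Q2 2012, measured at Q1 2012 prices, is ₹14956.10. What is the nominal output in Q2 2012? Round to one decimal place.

Nominal = Real × (Index/100) = 14956.10 × (110.2/100)
        = 14956.10 × 1.102 = 16481.6222

16481.6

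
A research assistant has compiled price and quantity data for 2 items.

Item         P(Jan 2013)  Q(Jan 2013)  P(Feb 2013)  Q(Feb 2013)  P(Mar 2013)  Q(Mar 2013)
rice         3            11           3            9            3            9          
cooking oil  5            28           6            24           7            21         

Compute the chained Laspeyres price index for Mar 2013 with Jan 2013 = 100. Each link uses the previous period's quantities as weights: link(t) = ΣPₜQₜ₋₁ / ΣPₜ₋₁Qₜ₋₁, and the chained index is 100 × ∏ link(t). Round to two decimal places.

132.49

Link Jan 2013→Feb 2013:
ΣP(Feb 2013)Q(Jan 2013) = 3×11 + 6×28 = 33 + 168 = 201
ΣP(Jan 2013)Q(Jan 2013) = 3×11 + 5×28 = 33 + 140 = 173
link = 201/173 = 1.161850
Link Feb 2013→Mar 2013:
ΣP(Mar 2013)Q(Feb 2013) = 3×9 + 7×24 = 27 + 168 = 195
ΣP(Feb 2013)Q(Feb 2013) = 3×9 + 6×24 = 27 + 144 = 171
link = 195/171 = 1.140351
Chained index = 100 × 1.161850 × 1.140351 = 132.4916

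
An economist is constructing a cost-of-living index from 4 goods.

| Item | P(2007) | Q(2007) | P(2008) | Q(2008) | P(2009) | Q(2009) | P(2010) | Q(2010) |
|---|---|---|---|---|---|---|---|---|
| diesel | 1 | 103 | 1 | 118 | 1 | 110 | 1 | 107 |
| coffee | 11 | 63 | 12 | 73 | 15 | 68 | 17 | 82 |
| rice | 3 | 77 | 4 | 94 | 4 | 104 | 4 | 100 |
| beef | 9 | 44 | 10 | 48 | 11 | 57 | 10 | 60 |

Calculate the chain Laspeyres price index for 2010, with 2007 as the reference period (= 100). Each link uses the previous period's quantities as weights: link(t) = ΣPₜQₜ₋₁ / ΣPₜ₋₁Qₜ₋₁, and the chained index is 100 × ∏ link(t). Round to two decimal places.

Link 2007→2008:
ΣP(2008)Q(2007) = 1×103 + 12×63 + 4×77 + 10×44 = 103 + 756 + 308 + 440 = 1607
ΣP(2007)Q(2007) = 1×103 + 11×63 + 3×77 + 9×44 = 103 + 693 + 231 + 396 = 1423
link = 1607/1423 = 1.129304
Link 2008→2009:
ΣP(2009)Q(2008) = 1×118 + 15×73 + 4×94 + 11×48 = 118 + 1095 + 376 + 528 = 2117
ΣP(2008)Q(2008) = 1×118 + 12×73 + 4×94 + 10×48 = 118 + 876 + 376 + 480 = 1850
link = 2117/1850 = 1.144324
Link 2009→2010:
ΣP(2010)Q(2009) = 1×110 + 17×68 + 4×104 + 10×57 = 110 + 1156 + 416 + 570 = 2252
ΣP(2009)Q(2009) = 1×110 + 15×68 + 4×104 + 11×57 = 110 + 1020 + 416 + 627 = 2173
link = 2252/2173 = 1.036355
Chained index = 100 × 1.129304 × 1.144324 × 1.036355 = 133.9272

133.93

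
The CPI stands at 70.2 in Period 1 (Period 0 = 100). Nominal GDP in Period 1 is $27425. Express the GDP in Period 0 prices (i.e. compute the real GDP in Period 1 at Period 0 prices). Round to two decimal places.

Real = Nominal ÷ (Index/100) = 27425 ÷ (70.2/100)
     = 27425 ÷ 0.702 = 39066.9516

39066.95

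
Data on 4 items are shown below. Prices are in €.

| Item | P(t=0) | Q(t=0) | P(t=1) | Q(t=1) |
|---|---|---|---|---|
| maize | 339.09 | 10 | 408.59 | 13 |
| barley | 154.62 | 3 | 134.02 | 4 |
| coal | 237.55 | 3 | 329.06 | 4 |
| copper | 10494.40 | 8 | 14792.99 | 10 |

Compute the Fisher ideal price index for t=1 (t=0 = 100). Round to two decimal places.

139.85

Laspeyres component (base-period weights):
ΣP(t=1)Q(t=0) = 408.59×10 + 134.02×3 + 329.06×3 + 14792.99×8 = 4085.9 + 402.06 + 987.18 + 118343.92 = 123819.06
ΣP(t=0)Q(t=0) = 339.09×10 + 154.62×3 + 237.55×3 + 10494.40×8 = 3390.9 + 463.86 + 712.65 + 83955.2 = 88522.61
L = 123819.06 / 88522.61 × 100 = 139.8728
Paasche component (current-period weights):
ΣP(t=1)Q(t=1) = 408.59×13 + 134.02×4 + 329.06×4 + 14792.99×10 = 5311.67 + 536.08 + 1316.24 + 147929.9 = 155093.89
ΣP(t=0)Q(t=1) = 339.09×13 + 154.62×4 + 237.55×4 + 10494.40×10 = 4408.17 + 618.48 + 950.2 + 104944 = 110920.85
P = 155093.89 / 110920.85 × 100 = 139.8239
Fisher = √(L × P) = √(139.8728 × 139.8239) = 139.8484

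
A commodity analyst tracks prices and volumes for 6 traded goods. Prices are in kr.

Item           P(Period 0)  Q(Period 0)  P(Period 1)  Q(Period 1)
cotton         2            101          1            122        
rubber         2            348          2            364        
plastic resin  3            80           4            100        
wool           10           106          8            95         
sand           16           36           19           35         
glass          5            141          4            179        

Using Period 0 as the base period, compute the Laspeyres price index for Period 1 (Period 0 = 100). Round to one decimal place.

Laspeyres price index uses base-period quantities as weights.
ΣP(Period 1)·Q(Period 0) = 1×101 + 2×348 + 4×80 + 8×106 + 19×36 + 4×141 = 101 + 696 + 320 + 848 + 684 + 564 = 3213
ΣP(Period 0)·Q(Period 0) = 2×101 + 2×348 + 3×80 + 10×106 + 16×36 + 5×141 = 202 + 696 + 240 + 1060 + 576 + 705 = 3479
Index = 3213 / 3479 × 100 = 92.3541

92.4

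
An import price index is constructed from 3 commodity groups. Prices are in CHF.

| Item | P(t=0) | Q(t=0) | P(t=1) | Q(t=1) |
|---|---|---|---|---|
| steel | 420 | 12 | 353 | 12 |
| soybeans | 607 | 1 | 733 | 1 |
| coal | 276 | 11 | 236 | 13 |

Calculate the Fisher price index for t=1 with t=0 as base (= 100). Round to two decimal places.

87.08

Laspeyres component (base-period weights):
ΣP(t=1)Q(t=0) = 353×12 + 733×1 + 236×11 = 4236 + 733 + 2596 = 7565
ΣP(t=0)Q(t=0) = 420×12 + 607×1 + 276×11 = 5040 + 607 + 3036 = 8683
L = 7565 / 8683 × 100 = 87.1243
Paasche component (current-period weights):
ΣP(t=1)Q(t=1) = 353×12 + 733×1 + 236×13 = 4236 + 733 + 3068 = 8037
ΣP(t=0)Q(t=1) = 420×12 + 607×1 + 276×13 = 5040 + 607 + 3588 = 9235
P = 8037 / 9235 × 100 = 87.0276
Fisher = √(L × P) = √(87.1243 × 87.0276) = 87.0759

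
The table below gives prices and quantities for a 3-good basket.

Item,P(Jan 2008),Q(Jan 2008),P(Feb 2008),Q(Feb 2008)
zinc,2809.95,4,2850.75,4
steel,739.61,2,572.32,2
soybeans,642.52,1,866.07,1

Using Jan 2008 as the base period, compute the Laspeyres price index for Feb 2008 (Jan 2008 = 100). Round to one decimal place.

100.4

Laspeyres price index uses base-period quantities as weights.
ΣP(Feb 2008)·Q(Jan 2008) = 2850.75×4 + 572.32×2 + 866.07×1 = 11403 + 1144.64 + 866.07 = 13413.71
ΣP(Jan 2008)·Q(Jan 2008) = 2809.95×4 + 739.61×2 + 642.52×1 = 11239.8 + 1479.22 + 642.52 = 13361.54
Index = 13413.71 / 13361.54 × 100 = 100.3904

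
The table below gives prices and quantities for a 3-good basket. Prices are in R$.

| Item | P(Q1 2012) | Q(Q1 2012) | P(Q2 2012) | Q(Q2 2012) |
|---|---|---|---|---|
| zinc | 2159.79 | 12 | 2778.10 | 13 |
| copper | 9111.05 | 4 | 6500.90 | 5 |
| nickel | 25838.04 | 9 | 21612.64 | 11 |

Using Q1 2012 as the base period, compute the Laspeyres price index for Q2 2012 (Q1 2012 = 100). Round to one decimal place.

Laspeyres price index uses base-period quantities as weights.
ΣP(Q2 2012)·Q(Q1 2012) = 2778.10×12 + 6500.90×4 + 21612.64×9 = 33337.2 + 26003.6 + 194513.76 = 253854.56
ΣP(Q1 2012)·Q(Q1 2012) = 2159.79×12 + 9111.05×4 + 25838.04×9 = 25917.48 + 36444.2 + 232542.36 = 294904.04
Index = 253854.56 / 294904.04 × 100 = 86.0804

86.1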